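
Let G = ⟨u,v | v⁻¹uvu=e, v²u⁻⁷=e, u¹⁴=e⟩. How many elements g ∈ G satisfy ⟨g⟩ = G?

⟨g⟩ = G would require ord(g) = |G| = 28, but the maximum element order in G is 14 < 28. So G is not cyclic and no single element generates it: the count is 0.

Answer: 0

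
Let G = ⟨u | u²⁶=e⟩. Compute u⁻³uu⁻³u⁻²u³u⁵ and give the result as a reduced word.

Multiply left to right, reducing at each step:
  (u²³) · u = u²⁴
  (u²⁴) · u⁻³ = u²¹
  (u²¹) · u⁻² = u¹⁹
  (u¹⁹) · u³ = u²²
  (u²²) · u⁵ = u

Answer: u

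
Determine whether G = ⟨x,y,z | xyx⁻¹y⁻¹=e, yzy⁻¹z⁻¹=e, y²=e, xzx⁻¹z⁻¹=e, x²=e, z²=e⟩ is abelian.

Each pair of generators commutes: x·y = xy = y·x; x·z = xz = z·x; y·z = yz = z·y. Since the generators pairwise commute, every element of G commutes with every other, so G is abelian.

Answer: Yes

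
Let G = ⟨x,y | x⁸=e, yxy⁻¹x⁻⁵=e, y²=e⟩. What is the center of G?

An element z ∈ Z(G) iff z commutes with every generator.
For example x² is central: (x²)·x = x³ = x·(x²); (x²)·y = x²y = y·(x²).
Whereas x ∉ Z(G) since x·y = xy ≠ x⁵y = y·x.
Checking each of the 16 elements this way gives Z(G) = {e, x², x⁴, x⁶}, of order 4.

Answer: {e, x², x⁴, x⁶}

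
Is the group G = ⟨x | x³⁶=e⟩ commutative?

G has a single generator, so G is cyclic and hence abelian.

Answer: Yes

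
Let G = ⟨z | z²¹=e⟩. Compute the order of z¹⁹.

Compute successive powers until reaching e:
  (z¹⁹)¹ = z¹⁹, (z¹⁹)² = z¹⁷, (z¹⁹)³ = z¹⁵, (z¹⁹)⁴ = z¹³, (z¹⁹)⁵ = z¹¹, (z¹⁹)⁶ = z⁹, (z¹⁹)⁷ = z⁷, (z¹⁹)⁸ = z⁵, (z¹⁹)⁹ = z³, (z¹⁹)¹⁰ = z, (z¹⁹)¹¹ = z²⁰, (z¹⁹)¹² = z¹⁸, (z¹⁹)¹³ = z¹⁶, (z¹⁹)¹⁴ = z¹⁴, (z¹⁹)¹⁵ = z¹², (z¹⁹)¹⁶ = z¹⁰, (z¹⁹)¹⁷ = z⁸, (z¹⁹)¹⁸ = z⁶, (z¹⁹)¹⁹ = z⁴, (z¹⁹)²⁰ = z², (z¹⁹)²¹ = e.
The smallest positive k with (z¹⁹)ᵏ = e is 21.

Answer: 21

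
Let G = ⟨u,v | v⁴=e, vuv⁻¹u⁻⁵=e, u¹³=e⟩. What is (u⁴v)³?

Compute successive powers of (u⁴v), reducing at each step:
  (u⁴v)²: (u⁴v) · u⁴ = u¹¹v;   (u¹¹v) · v = u¹¹v²
  (u⁴v)³: (u¹¹v²) · u⁴ = u⁷v²;   (u⁷v²) · v = u⁷v³

Answer: u⁷v³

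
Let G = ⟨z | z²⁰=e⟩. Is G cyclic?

|G| = 20. The element z has order 20 (its powers give 20 distinct elements), so ⟨z⟩ = G and G is cyclic.

Answer: Yes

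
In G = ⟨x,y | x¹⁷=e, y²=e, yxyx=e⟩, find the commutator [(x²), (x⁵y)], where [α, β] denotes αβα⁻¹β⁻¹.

[(x²), (x⁵y)] = (x²)·(x⁵y)·(x²)⁻¹·(x⁵y)⁻¹.
  (x²) · (x⁵y) = x⁷y
  (x⁷y) · (x¹⁵) = x⁹y
  (x⁹y) · (x⁵y) = x⁴

Answer: x⁴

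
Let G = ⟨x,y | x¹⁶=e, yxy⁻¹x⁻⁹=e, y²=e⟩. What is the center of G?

An element z ∈ Z(G) iff z commutes with every generator.
For example x² is central: (x²)·x = x³ = x·(x²); (x²)·y = x²y = y·(x²).
Whereas x ∉ Z(G) since x·y = xy ≠ x⁹y = y·x.
Checking each of the 32 elements this way gives Z(G) = {e, x², x⁴, x⁶, x⁸, x¹⁰, x¹², x¹⁴}, of order 8.

Answer: {e, x², x⁴, x⁶, x⁸, x¹⁰, x¹², x¹⁴}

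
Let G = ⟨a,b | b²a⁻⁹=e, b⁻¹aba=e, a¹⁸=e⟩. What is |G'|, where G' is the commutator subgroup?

G' = [G, G] is generated by all commutators. The generator-pair commutators are: [a, b] = a².
The subgroup they normally generate is {e, a², a⁴, a⁶, a⁸, a¹⁰, a¹², a¹⁴, a¹⁶}, of order 9.
Check: |G/G'| = 36/9 = 4 is the order of the abelianisation.

Answer: 9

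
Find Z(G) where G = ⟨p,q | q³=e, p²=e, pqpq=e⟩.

An element z ∈ Z(G) iff z commutes with every generator.
For example e is central: e·p = p = p·e; e·q = q = q·e.
Whereas p ∉ Z(G) since p·q = pq ≠ pq² = q·p.
Checking each of the 6 elements this way gives Z(G) = {e}, of order 1.

Answer: {e}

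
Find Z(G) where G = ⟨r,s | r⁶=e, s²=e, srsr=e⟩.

An element z ∈ Z(G) iff z commutes with every generator.
For example r³ is central: (r³)·r = r⁴ = r·(r³); (r³)·s = r³s = s·(r³).
Whereas r ∉ Z(G) since r·s = rs ≠ r⁵s = s·r.
Checking each of the 12 elements this way gives Z(G) = {e, r³}, of order 2.

Answer: {e, r³}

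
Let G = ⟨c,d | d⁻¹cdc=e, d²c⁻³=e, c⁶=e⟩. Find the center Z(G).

An element z ∈ Z(G) iff z commutes with every generator.
For example c³ is central: (c³)·c = c⁴ = c·(c³); (c³)·d = d⁻¹ = d·(c³).
Whereas c ∉ Z(G) since c·d = cd ≠ c²d⁻¹ = d·c.
Checking each of the 12 elements this way gives Z(G) = {e, c³}, of order 2.

Answer: {e, c³}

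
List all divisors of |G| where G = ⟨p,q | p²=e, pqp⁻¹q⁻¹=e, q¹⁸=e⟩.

|G| = 36 = 2² · 3². By Lagrange's theorem the order of any subgroup divides 36; the divisors of 36 are 1, 2, 3, 4, 6, 9, 12, 18, 36.

Answer: 1, 2, 3, 4, 6, 9, 12, 18, 36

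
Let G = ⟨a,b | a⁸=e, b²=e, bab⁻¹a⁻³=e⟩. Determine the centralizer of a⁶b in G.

⟨a⁶b⟩ ⊆ C_G(a⁶b) since powers of a⁶b commute with a⁶b; so |C_G(a⁶b)| ≥ |⟨a⁶b⟩| = 2.
By orbit–stabilizer, |C_G(a⁶b)| = |G| / |conj. class of a⁶b| = 16 / 4 = 4.
The 4 elements commuting with a⁶b are {e, a⁴, a²b, a⁶b}.

Answer: {e, a⁴, a²b, a⁶b}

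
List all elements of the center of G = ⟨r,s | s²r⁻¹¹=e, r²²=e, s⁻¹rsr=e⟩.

An element z ∈ Z(G) iff z commutes with every generator.
For example r¹¹ is central: (r¹¹)·r = r¹² = r·(r¹¹); (r¹¹)·s = s⁻¹ = s·(r¹¹).
Whereas r ∉ Z(G) since r·s = rs ≠ r¹⁰s⁻¹ = s·r.
Checking each of the 44 elements this way gives Z(G) = {e, r¹¹}, of order 2.

Answer: {e, r¹¹}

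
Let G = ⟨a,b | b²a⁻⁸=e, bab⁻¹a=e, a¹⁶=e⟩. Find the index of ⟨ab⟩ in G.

First find ord(ab) by computing successive powers:
  (ab)¹ = ab, (ab)² = a⁸, (ab)³ = ab⁻¹, (ab)⁴ = e.
So |⟨ab⟩| = ord(ab) = 4. With |G| = 32, by Lagrange [G : ⟨ab⟩] = 32/4 = 8.

Answer: 8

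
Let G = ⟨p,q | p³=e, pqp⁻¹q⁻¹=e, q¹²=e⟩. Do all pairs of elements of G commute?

Each pair of generators commutes: p·q = pq = q·p. Since the generators pairwise commute, every element of G commutes with every other, so G is abelian.

Answer: Yes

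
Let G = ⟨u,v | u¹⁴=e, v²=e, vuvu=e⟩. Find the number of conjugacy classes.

The conjugacy classes (representative and size) are:
  [e] (size 1), [u¹³] (size 2), [u²] (size 2), [u³] (size 2), [u¹⁰] (size 2), [u⁵] (size 2), [u⁸] (size 2), [u⁷] (size 1), [u⁶v] (size 7), [u⁹v] (size 7).
Class equation: 1 + 2 + 2 + 2 + 2 + 2 + 2 + 1 + 7 + 7 = 28 = |G|. So G has 10 conjugacy classes.

Answer: 10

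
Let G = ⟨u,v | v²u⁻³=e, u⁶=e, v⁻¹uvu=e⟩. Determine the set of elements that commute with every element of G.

An element z ∈ Z(G) iff z commutes with every generator.
For example u³ is central: (u³)·u = u⁴ = u·(u³); (u³)·v = v⁻¹ = v·(u³).
Whereas u ∉ Z(G) since u·v = uv ≠ u²v⁻¹ = v·u.
Checking each of the 12 elements this way gives Z(G) = {e, u³}, of order 2.

Answer: {e, u³}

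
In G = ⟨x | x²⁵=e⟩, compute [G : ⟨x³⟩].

First find ord(x³) by computing successive powers:
  (x³)¹ = x³, (x³)² = x⁶, (x³)³ = x⁹, (x³)⁴ = x¹², (x³)⁵ = x¹⁵, (x³)⁶ = x¹⁸, (x³)⁷ = x²¹, (x³)⁸ = x²⁴, (x³)⁹ = x², (x³)¹⁰ = x⁵, (x³)¹¹ = x⁸, (x³)¹² = x¹¹, (x³)¹³ = x¹⁴, (x³)¹⁴ = x¹⁷, (x³)¹⁵ = x²⁰, (x³)¹⁶ = x²³, (x³)¹⁷ = x, (x³)¹⁸ = x⁴, (x³)¹⁹ = x⁷, (x³)²⁰ = x¹⁰, (x³)²¹ = x¹³, (x³)²² = x¹⁶, (x³)²³ = x¹⁹, (x³)²⁴ = x²², (x³)²⁵ = e.
So |⟨x³⟩| = ord(x³) = 25. With |G| = 25, by Lagrange [G : ⟨x³⟩] = 25/25 = 1.

Answer: 1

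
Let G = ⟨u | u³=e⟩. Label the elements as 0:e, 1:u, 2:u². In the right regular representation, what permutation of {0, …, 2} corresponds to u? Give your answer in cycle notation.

(0 1 2)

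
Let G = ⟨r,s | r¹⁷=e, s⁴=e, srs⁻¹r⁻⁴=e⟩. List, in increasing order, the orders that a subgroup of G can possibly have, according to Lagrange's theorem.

|G| = 68 = 2² · 17. By Lagrange's theorem the order of any subgroup divides 68; the divisors of 68 are 1, 2, 4, 17, 34, 68.

Answer: 1, 2, 4, 17, 34, 68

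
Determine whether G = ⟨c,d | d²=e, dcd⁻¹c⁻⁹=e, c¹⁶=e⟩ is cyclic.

Every cyclic group is abelian. But c·d = cd while d·c = c⁹d, so c·d ≠ d·c and G is not abelian. Hence G is not cyclic.

Answer: No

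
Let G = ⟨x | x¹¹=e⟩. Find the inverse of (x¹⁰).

The order of (x¹⁰) is 11 (smallest k with (x¹⁰)ᵏ = e), so (x¹⁰)⁻¹ = (x¹⁰)¹⁰ = x.
Check: (x¹⁰) · x → (x¹⁰) · x = e, giving e as required.

Answer: x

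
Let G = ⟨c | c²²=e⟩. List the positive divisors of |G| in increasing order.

|G| = 22 = 2 · 11. By Lagrange's theorem the order of any subgroup divides 22; the divisors of 22 are 1, 2, 11, 22.

Answer: 1, 2, 11, 22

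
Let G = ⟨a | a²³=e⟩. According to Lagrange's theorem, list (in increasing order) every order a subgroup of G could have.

|G| = 23 = 23. By Lagrange's theorem the order of any subgroup divides 23; the divisors of 23 are 1, 23.

Answer: 1, 23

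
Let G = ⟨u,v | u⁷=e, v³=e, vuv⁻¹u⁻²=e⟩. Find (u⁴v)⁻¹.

The order of (u⁴v) is 3 (smallest k with (u⁴v)ᵏ = e), so (u⁴v)⁻¹ = (u⁴v)² = u⁵v².
Check: (u⁴v) · (u⁵v²) → (u⁴v) · u⁵ = v;   v · v² = e, giving e as required.

Answer: u⁵v²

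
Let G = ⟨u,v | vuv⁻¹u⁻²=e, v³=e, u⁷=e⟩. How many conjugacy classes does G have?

The conjugacy classes (representative and size) are:
  [e] (size 1), [u²] (size 3), [u⁵] (size 3), [v] (size 7), [v²] (size 7).
Class equation: 1 + 3 + 3 + 7 + 7 = 21 = |G|. So G has 5 conjugacy classes.

Answer: 5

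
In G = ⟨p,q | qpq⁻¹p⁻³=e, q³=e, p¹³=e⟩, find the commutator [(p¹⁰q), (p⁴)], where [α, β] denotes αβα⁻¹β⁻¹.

[(p¹⁰q), (p⁴)] = (p¹⁰q)·(p⁴)·(p¹⁰q)⁻¹·(p⁴)⁻¹.
  (p¹⁰q) · (p⁴) = p⁹q
  (p⁹q) · (pq²) = p¹²
  (p¹²) · (p⁹) = p⁸

Answer: p⁸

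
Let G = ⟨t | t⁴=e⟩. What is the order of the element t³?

Compute successive powers until reaching e:
  (t³)¹ = t³, (t³)² = t², (t³)³ = t, (t³)⁴ = e.
The smallest positive k with (t³)ᵏ = e is 4.

Answer: 4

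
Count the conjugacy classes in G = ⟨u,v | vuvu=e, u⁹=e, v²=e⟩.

The conjugacy classes (representative and size) are:
  [e] (size 1), [u⁸] (size 2), [u⁷] (size 2), [u⁶] (size 2), [u⁵] (size 2), [u⁴v] (size 9).
Class equation: 1 + 2 + 2 + 2 + 2 + 9 = 18 = |G|. So G has 6 conjugacy classes.

Answer: 6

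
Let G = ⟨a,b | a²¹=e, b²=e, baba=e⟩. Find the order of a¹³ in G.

Compute successive powers until reaching e:
  (a¹³)¹ = a¹³, (a¹³)² = a⁵, (a¹³)³ = a¹⁸, (a¹³)⁴ = a¹⁰, (a¹³)⁵ = a², (a¹³)⁶ = a¹⁵, (a¹³)⁷ = a⁷, (a¹³)⁸ = a²⁰, (a¹³)⁹ = a¹², (a¹³)¹⁰ = a⁴, (a¹³)¹¹ = a¹⁷, (a¹³)¹² = a⁹, (a¹³)¹³ = a, (a¹³)¹⁴ = a¹⁴, (a¹³)¹⁵ = a⁶, (a¹³)¹⁶ = a¹⁹, (a¹³)¹⁷ = a¹¹, (a¹³)¹⁸ = a³, (a¹³)¹⁹ = a¹⁶, (a¹³)²⁰ = a⁸, (a¹³)²¹ = e.
The smallest positive k with (a¹³)ᵏ = e is 21.

Answer: 21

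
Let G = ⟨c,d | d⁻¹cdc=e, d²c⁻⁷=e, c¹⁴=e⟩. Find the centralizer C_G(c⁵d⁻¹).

⟨c⁵d⁻¹⟩ ⊆ C_G(c⁵d⁻¹) since powers of c⁵d⁻¹ commute with c⁵d⁻¹; so |C_G(c⁵d⁻¹)| ≥ |⟨c⁵d⁻¹⟩| = 4.
By orbit–stabilizer, |C_G(c⁵d⁻¹)| = |G| / |conj. class of c⁵d⁻¹| = 28 / 7 = 4.
The 4 elements commuting with c⁵d⁻¹ are {e, c⁷, c⁵d, c⁵d⁻¹}.

Answer: {e, c⁷, c⁵d, c⁵d⁻¹}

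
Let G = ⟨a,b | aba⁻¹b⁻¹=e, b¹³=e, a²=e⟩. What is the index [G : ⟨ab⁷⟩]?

First find ord(ab⁷) by computing successive powers:
  (ab⁷)¹ = ab⁷, (ab⁷)² = b, (ab⁷)³ = ab⁸, (ab⁷)⁴ = b², (ab⁷)⁵ = ab⁹, (ab⁷)⁶ = b³, (ab⁷)⁷ = ab¹⁰, (ab⁷)⁸ = b⁴, (ab⁷)⁹ = ab¹¹, (ab⁷)¹⁰ = b⁵, (ab⁷)¹¹ = ab¹², (ab⁷)¹² = b⁶, (ab⁷)¹³ = a, (ab⁷)¹⁴ = b⁷, (ab⁷)¹⁵ = ab, (ab⁷)¹⁶ = b⁸, (ab⁷)¹⁷ = ab², (ab⁷)¹⁸ = b⁹, (ab⁷)¹⁹ = ab³, (ab⁷)²⁰ = b¹⁰, (ab⁷)²¹ = ab⁴, (ab⁷)²² = b¹¹, (ab⁷)²³ = ab⁵, (ab⁷)²⁴ = b¹², (ab⁷)²⁵ = ab⁶, (ab⁷)²⁶ = e.
So |⟨ab⁷⟩| = ord(ab⁷) = 26. With |G| = 26, by Lagrange [G : ⟨ab⁷⟩] = 26/26 = 1.

Answer: 1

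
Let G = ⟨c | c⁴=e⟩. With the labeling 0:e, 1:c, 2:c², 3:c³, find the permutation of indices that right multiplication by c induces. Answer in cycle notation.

(0 1 2 3)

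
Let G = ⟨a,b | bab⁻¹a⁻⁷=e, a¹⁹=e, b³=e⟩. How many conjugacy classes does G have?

The conjugacy classes (representative and size) are:
  [e] (size 1), [a¹¹] (size 3), [a¹⁴] (size 3), [a⁶] (size 3), [a¹⁷] (size 3), [a¹²] (size 3), [a¹⁰] (size 3), [a²b] (size 19), [a¹⁸b²] (size 19).
Class equation: 1 + 3 + 3 + 3 + 3 + 3 + 3 + 19 + 19 = 57 = |G|. So G has 9 conjugacy classes.

Answer: 9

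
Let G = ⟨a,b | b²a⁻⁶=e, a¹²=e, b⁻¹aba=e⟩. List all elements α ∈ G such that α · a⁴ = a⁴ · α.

⟨a⁴⟩ ⊆ C_G(a⁴) since powers of a⁴ commute with a⁴; so |C_G(a⁴)| ≥ |⟨a⁴⟩| = 3.
By orbit–stabilizer, |C_G(a⁴)| = |G| / |conj. class of a⁴| = 24 / 2 = 12.
The 12 elements commuting with a⁴ are {e, a, a², a³, a⁴, a⁵, a⁶, a⁷, a⁸, a⁹, a¹⁰, a¹¹}.

Answer: {e, a, a², a³, a⁴, a⁵, a⁶, a⁷, a⁸, a⁹, a¹⁰, a¹¹}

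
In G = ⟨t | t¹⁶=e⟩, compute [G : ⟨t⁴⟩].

First find ord(t⁴) by computing successive powers:
  (t⁴)¹ = t⁴, (t⁴)² = t⁸, (t⁴)³ = t¹², (t⁴)⁴ = e.
So |⟨t⁴⟩| = ord(t⁴) = 4. With |G| = 16, by Lagrange [G : ⟨t⁴⟩] = 16/4 = 4.

Answer: 4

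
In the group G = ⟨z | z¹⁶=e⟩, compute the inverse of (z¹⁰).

The order of (z¹⁰) is 8 (smallest k with (z¹⁰)ᵏ = e), so (z¹⁰)⁻¹ = (z¹⁰)⁷ = z⁶.
Check: (z¹⁰) · (z⁶) → (z¹⁰) · z⁶ = e, giving e as required.

Answer: z⁶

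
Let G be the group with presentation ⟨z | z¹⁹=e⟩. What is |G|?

G is generated by a single element, so G is cyclic. The relator gives z¹⁹ = e and no smaller power is forced to be e, so the 19 powers {e, z, z², z³, z⁴, z⁵, z⁶, z⁷, z⁸, z⁹, z¹², z¹³, z¹¹, z¹⁰, z¹⁴, z¹⁵, z¹⁶, z¹⁷, z¹⁸} are distinct. Hence |G| = 19.

Answer: 19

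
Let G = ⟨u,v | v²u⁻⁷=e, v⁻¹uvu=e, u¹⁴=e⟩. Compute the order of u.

Compute successive powers until reaching e:
  u¹ = u, u² = u², u³ = u³, u⁴ = u⁴, u⁵ = u⁵, u⁶ = u⁶, u⁷ = u⁷, u⁸ = u⁸, u⁹ = u⁹, u¹⁰ = u¹⁰, u¹¹ = u¹¹, u¹² = u¹², u¹³ = u¹³, u¹⁴ = e.
The smallest positive k with uᵏ = e is 14.

Answer: 14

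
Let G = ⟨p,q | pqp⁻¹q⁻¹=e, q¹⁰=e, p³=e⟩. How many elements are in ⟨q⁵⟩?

|⟨q⁵⟩| equals the order of q⁵. Compute successive powers until reaching e:
  (q⁵)¹ = q⁵, (q⁵)² = e.
The smallest positive k with (q⁵)ᵏ = e is 2, so |⟨q⁵⟩| = 2.

Answer: 2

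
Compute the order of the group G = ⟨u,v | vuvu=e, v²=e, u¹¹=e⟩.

Enumerate words in the generators, reducing via the relations: the distinct elements are
  {e, u, v, uv, u², u³, u⁴, u⁵, u⁶, u⁷, u⁸, u⁹, u²v, u³v, u¹⁰, u⁴v, u⁵v, u⁶v, u⁷v, u⁸v, u⁹v, u¹⁰v}.
No further products give new elements, so |G| = 22.

Answer: 22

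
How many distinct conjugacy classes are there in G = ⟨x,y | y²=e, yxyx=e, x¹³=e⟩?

The conjugacy classes (representative and size) are:
  [e] (size 1), [x¹²] (size 2), [x¹¹] (size 2), [x³] (size 2), [x⁴] (size 2), [x⁸] (size 2), [x⁶] (size 2), [y] (size 13).
Class equation: 1 + 2 + 2 + 2 + 2 + 2 + 2 + 13 = 26 = |G|. So G has 8 conjugacy classes.

Answer: 8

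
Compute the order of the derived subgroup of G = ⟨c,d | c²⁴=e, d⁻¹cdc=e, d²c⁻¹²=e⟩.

G' = [G, G] is generated by all commutators. The generator-pair commutators are: [c, d] = c².
The subgroup they normally generate is {e, c², c⁴, c⁶, c⁸, c¹⁰, c¹², c¹⁴, c¹⁶, c¹⁸, c²⁰, c²²}, of order 12.
Check: |G/G'| = 48/12 = 4 is the order of the abelianisation.

Answer: 12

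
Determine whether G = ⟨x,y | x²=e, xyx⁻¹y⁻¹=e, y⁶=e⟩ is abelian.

Each pair of generators commutes: x·y = xy = y·x. Since the generators pairwise commute, every element of G commutes with every other, so G is abelian.

Answer: Yes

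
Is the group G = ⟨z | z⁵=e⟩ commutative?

G has a single generator, so G is cyclic and hence abelian.

Answer: Yes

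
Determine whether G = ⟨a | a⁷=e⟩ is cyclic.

|G| = 7. The element a has order 7 (its powers give 7 distinct elements), so ⟨a⟩ = G and G is cyclic.

Answer: Yes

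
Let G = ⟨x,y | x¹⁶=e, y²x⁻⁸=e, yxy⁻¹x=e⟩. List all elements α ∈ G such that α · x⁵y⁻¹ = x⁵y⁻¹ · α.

⟨x⁵y⁻¹⟩ ⊆ C_G(x⁵y⁻¹) since powers of x⁵y⁻¹ commute with x⁵y⁻¹; so |C_G(x⁵y⁻¹)| ≥ |⟨x⁵y⁻¹⟩| = 4.
By orbit–stabilizer, |C_G(x⁵y⁻¹)| = |G| / |conj. class of x⁵y⁻¹| = 32 / 8 = 4.
The 4 elements commuting with x⁵y⁻¹ are {e, x⁸, x⁵y, x⁵y⁻¹}.

Answer: {e, x⁸, x⁵y, x⁵y⁻¹}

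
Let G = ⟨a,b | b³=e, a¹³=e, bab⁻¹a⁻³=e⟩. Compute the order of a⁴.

Compute successive powers until reaching e:
  (a⁴)¹ = a⁴, (a⁴)² = a⁸, (a⁴)³ = a¹², (a⁴)⁴ = a³, (a⁴)⁵ = a⁷, (a⁴)⁶ = a¹¹, (a⁴)⁷ = a², (a⁴)⁸ = a⁶, (a⁴)⁹ = a¹⁰, (a⁴)¹⁰ = a, (a⁴)¹¹ = a⁵, (a⁴)¹² = a⁹, (a⁴)¹³ = e.
The smallest positive k with (a⁴)ᵏ = e is 13.

Answer: 13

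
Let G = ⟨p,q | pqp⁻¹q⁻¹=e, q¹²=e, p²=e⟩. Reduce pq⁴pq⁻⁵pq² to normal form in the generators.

Multiply left to right, reducing at each step:
  p · q⁴ = pq⁴
  (pq⁴) · p = q⁴
  (q⁴) · q⁻⁵ = q¹¹
  (q¹¹) · p = pq¹¹
  (pq¹¹) · q² = pq

Answer: pq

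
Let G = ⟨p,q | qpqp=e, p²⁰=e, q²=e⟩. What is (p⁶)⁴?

Compute successive powers of (p⁶), reducing at each step:
  (p⁶)²: (p⁶) · p⁶ = p¹²
  (p⁶)³: (p¹²) · p⁶ = p¹⁸
  (p⁶)⁴: (p¹⁸) · p⁶ = p⁴

Answer: p⁴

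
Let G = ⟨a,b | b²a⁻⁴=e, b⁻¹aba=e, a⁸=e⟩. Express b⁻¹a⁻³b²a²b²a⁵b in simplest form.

Multiply left to right, reducing at each step:
  (b⁻¹) · a⁻³ = a³b⁻¹
  (a³b⁻¹) · b² = a³b
  (a³b) · a² = ab
  (ab) · b² = ab⁻¹
  (ab⁻¹) · a⁵ = b
  b · b = a⁴

Answer: a⁴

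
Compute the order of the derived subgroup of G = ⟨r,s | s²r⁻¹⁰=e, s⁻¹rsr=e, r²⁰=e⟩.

G' = [G, G] is generated by all commutators. The generator-pair commutators are: [r, s] = r².
The subgroup they normally generate is {e, r², r⁴, r⁶, r⁸, r¹⁰, r¹², r¹⁴, r¹⁶, r¹⁸}, of order 10.
Check: |G/G'| = 40/10 = 4 is the order of the abelianisation.

Answer: 10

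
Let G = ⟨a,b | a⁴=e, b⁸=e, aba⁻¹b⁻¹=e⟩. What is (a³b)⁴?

Compute successive powers of (a³b), reducing at each step:
  (a³b)²: (a³b) · a³ = a²b;   (a²b) · b = a²b²
  (a³b)³: (a²b²) · a³ = ab²;   (ab²) · b = ab³
  (a³b)⁴: (ab³) · a³ = b³;   (b³) · b = b⁴

Answer: b⁴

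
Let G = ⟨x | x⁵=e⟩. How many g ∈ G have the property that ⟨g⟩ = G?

G is cyclic of order 5. An element generates G iff its order is 5, and a cyclic group of order 5 has exactly φ(5) = 4 such elements.

Answer: 4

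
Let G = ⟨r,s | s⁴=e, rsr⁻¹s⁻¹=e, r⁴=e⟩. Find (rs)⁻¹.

The order of (rs) is 4 (smallest k with (rs)ᵏ = e), so (rs)⁻¹ = (rs)³ = r³s³.
Check: (rs) · (r³s³) → (rs) · r³ = s;   s · s³ = e, giving e as required.

Answer: r³s³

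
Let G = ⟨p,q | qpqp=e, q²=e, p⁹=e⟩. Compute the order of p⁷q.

Compute successive powers until reaching e:
  (p⁷q)¹ = p⁷q, (p⁷q)² = e.
The smallest positive k with (p⁷q)ᵏ = e is 2.

Answer: 2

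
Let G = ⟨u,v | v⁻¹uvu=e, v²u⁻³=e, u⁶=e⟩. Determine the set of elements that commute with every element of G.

An element z ∈ Z(G) iff z commutes with every generator.
For example u³ is central: (u³)·u = u⁴ = u·(u³); (u³)·v = v⁻¹ = v·(u³).
Whereas u ∉ Z(G) since u·v = uv ≠ u²v⁻¹ = v·u.
Checking each of the 12 elements this way gives Z(G) = {e, u³}, of order 2.

Answer: {e, u³}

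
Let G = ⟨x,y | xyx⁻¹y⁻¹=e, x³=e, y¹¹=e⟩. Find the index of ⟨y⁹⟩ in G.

First find ord(y⁹) by computing successive powers:
  (y⁹)¹ = y⁹, (y⁹)² = y⁷, (y⁹)³ = y⁵, (y⁹)⁴ = y³, (y⁹)⁵ = y, (y⁹)⁶ = y¹⁰, (y⁹)⁷ = y⁸, (y⁹)⁸ = y⁶, (y⁹)⁹ = y⁴, (y⁹)¹⁰ = y², (y⁹)¹¹ = e.
So |⟨y⁹⟩| = ord(y⁹) = 11. With |G| = 33, by Lagrange [G : ⟨y⁹⟩] = 33/11 = 3.

Answer: 3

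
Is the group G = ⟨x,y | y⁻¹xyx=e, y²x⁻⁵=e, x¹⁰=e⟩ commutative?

x·y = xy but y·x = x⁴y⁻¹, so x·y ≠ y·x and G is not abelian.

Answer: No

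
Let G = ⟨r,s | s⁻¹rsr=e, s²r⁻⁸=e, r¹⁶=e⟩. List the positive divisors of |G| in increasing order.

|G| = 32 = 2⁵. By Lagrange's theorem the order of any subgroup divides 32; the divisors of 32 are 1, 2, 4, 8, 16, 32.

Answer: 1, 2, 4, 8, 16, 32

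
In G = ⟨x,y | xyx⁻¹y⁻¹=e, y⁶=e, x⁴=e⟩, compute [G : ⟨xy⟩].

First find ord(xy) by computing successive powers:
  (xy)¹ = xy, (xy)² = x²y², (xy)³ = x³y³, (xy)⁴ = y⁴, (xy)⁵ = xy⁵, (xy)⁶ = x², (xy)⁷ = x³y, (xy)⁸ = y², (xy)⁹ = xy³, (xy)¹⁰ = x²y⁴, (xy)¹¹ = x³y⁵, (xy)¹² = e.
So |⟨xy⟩| = ord(xy) = 12. With |G| = 24, by Lagrange [G : ⟨xy⟩] = 24/12 = 2.

Answer: 2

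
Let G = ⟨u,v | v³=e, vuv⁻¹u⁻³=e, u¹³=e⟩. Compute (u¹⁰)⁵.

Compute successive powers of (u¹⁰), reducing at each step:
  (u¹⁰)²: (u¹⁰) · u¹⁰ = u⁷
  (u¹⁰)³: (u⁷) · u¹⁰ = u⁴
  (u¹⁰)⁴: (u⁴) · u¹⁰ = u
  (u¹⁰)⁵: u · u¹⁰ = u¹¹

Answer: u¹¹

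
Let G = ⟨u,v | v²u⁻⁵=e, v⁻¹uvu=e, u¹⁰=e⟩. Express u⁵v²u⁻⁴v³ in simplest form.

Multiply left to right, reducing at each step:
  (u⁵) · v² = e
  e · u⁻⁴ = u⁶
  (u⁶) · v³ = uv

Answer: uv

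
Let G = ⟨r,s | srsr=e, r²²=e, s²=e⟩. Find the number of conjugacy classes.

The conjugacy classes (representative and size) are:
  [e] (size 1), [r] (size 2), [r²] (size 2), [r¹⁹] (size 2), [r⁴] (size 2), [r⁵] (size 2), [r⁶] (size 2), [r⁷] (size 2), [r⁸] (size 2), [r¹³] (size 2), [r¹⁰] (size 2), [r¹¹] (size 1), [r⁶s] (size 11), [rs] (size 11).
Class equation: 1 + 2 + 2 + 2 + 2 + 2 + 2 + 2 + 2 + 2 + 2 + 1 + 11 + 11 = 44 = |G|. So G has 14 conjugacy classes.

Answer: 14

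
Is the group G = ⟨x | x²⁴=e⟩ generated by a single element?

|G| = 24. The element x has order 24 (its powers give 24 distinct elements), so ⟨x⟩ = G and G is cyclic.

Answer: Yes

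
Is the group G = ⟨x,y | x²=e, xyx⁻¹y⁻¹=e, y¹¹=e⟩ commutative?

Each pair of generators commutes: x·y = xy = y·x. Since the generators pairwise commute, every element of G commutes with every other, so G is abelian.

Answer: Yes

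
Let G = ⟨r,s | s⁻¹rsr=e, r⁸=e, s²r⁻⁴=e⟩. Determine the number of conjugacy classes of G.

The conjugacy classes (representative and size) are:
  [e] (size 1), [r⁷] (size 2), [r⁶] (size 2), [r³] (size 2), [r⁴] (size 1), [r²s⁻¹] (size 4), [r³s⁻¹] (size 4).
Class equation: 1 + 2 + 2 + 2 + 1 + 4 + 4 = 16 = |G|. So G has 7 conjugacy classes.

Answer: 7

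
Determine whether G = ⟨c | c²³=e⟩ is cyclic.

|G| = 23. The element c has order 23 (its powers give 23 distinct elements), so ⟨c⟩ = G and G is cyclic.

Answer: Yes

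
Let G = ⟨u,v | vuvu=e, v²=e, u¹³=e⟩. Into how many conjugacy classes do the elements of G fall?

The conjugacy classes (representative and size) are:
  [e] (size 1), [u¹²] (size 2), [u¹¹] (size 2), [u³] (size 2), [u⁴] (size 2), [u⁸] (size 2), [u⁶] (size 2), [v] (size 13).
Class equation: 1 + 2 + 2 + 2 + 2 + 2 + 2 + 13 = 26 = |G|. So G has 8 conjugacy classes.

Answer: 8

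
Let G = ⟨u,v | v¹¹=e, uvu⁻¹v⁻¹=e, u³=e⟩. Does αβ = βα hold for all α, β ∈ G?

Each pair of generators commutes: u·v = uv = v·u. Since the generators pairwise commute, every element of G commutes with every other, so G is abelian.

Answer: Yes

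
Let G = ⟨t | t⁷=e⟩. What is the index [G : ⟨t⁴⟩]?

First find ord(t⁴) by computing successive powers:
  (t⁴)¹ = t⁴, (t⁴)² = t, (t⁴)³ = t⁵, (t⁴)⁴ = t², (t⁴)⁵ = t⁶, (t⁴)⁶ = t³, (t⁴)⁷ = e.
So |⟨t⁴⟩| = ord(t⁴) = 7. With |G| = 7, by Lagrange [G : ⟨t⁴⟩] = 7/7 = 1.

Answer: 1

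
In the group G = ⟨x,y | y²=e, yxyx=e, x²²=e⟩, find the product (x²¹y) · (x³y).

Compute (x²¹y) · (x³y) by multiplying left to right and reducing via the relations at each step:
  (x²¹y) · x³ = x¹⁸y
  (x¹⁸y) · y = x¹⁸

Answer: x¹⁸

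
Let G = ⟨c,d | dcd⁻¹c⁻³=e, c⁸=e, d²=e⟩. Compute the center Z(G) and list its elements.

An element z ∈ Z(G) iff z commutes with every generator.
For example c⁴ is central: (c⁴)·c = c⁵ = c·(c⁴); (c⁴)·d = c⁴d = d·(c⁴).
Whereas c ∉ Z(G) since c·d = cd ≠ c³d = d·c.
Checking each of the 16 elements this way gives Z(G) = {e, c⁴}, of order 2.

Answer: {e, c⁴}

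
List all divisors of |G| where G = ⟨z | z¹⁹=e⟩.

|G| = 19 = 19. By Lagrange's theorem the order of any subgroup divides 19; the divisors of 19 are 1, 19.

Answer: 1, 19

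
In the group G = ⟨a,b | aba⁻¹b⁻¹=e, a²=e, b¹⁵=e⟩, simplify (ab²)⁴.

Compute successive powers of (ab²), reducing at each step:
  (ab²)²: (ab²) · a = b²;   (b²) · b² = b⁴
  (ab²)³: (b⁴) · a = ab⁴;   (ab⁴) · b² = ab⁶
  (ab²)⁴: (ab⁶) · a = b⁶;   (b⁶) · b² = b⁸

Answer: b⁸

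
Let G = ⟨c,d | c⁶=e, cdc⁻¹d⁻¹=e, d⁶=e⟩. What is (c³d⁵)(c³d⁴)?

Compute (c³d⁵) · (c³d⁴) by multiplying left to right and reducing via the relations at each step:
  (c³d⁵) · c³ = d⁵
  (d⁵) · d⁴ = d³

Answer: d³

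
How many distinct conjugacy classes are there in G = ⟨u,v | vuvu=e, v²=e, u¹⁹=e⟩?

The conjugacy classes (representative and size) are:
  [e] (size 1), [u¹⁸] (size 2), [u²] (size 2), [u¹⁶] (size 2), [u⁴] (size 2), [u¹⁴] (size 2), [u¹³] (size 2), [u¹²] (size 2), [u⁸] (size 2), [u⁹] (size 2), [v] (size 19).
Class equation: 1 + 2 + 2 + 2 + 2 + 2 + 2 + 2 + 2 + 2 + 19 = 38 = |G|. So G has 11 conjugacy classes.

Answer: 11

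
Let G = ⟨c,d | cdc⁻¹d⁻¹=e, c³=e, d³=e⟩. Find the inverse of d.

The order of d is 3 (smallest k with dᵏ = e), so d⁻¹ = d² = d².
Check: d · (d²) → d · d² = e, giving e as required.

Answer: d²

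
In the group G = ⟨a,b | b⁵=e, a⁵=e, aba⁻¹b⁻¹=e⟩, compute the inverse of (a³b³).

The order of (a³b³) is 5 (smallest k with (a³b³)ᵏ = e), so (a³b³)⁻¹ = (a³b³)⁴ = a²b².
Check: (a³b³) · (a²b²) → (a³b³) · a² = b³;   (b³) · b² = e, giving e as required.

Answer: a²b²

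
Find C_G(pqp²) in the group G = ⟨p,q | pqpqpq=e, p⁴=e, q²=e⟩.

⟨pqp²⟩ ⊆ C_G(pqp²) since powers of pqp² commute with pqp²; so |C_G(pqp²)| ≥ |⟨pqp²⟩| = 3.
By orbit–stabilizer, |C_G(pqp²)| = |G| / |conj. class of pqp²| = 24 / 8 = 3.
The 3 elements commuting with pqp² are {e, p²qp³, pqp²}.

Answer: {e, p²qp³, pqp²}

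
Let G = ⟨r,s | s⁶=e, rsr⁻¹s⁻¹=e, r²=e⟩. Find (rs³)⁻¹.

The order of (rs³) is 2 (smallest k with (rs³)ᵏ = e), so (rs³)⁻¹ = (rs³)¹ = rs³.
Check: (rs³) · (rs³) → (rs³) · r = s³;   (s³) · s³ = e, giving e as required.

Answer: rs³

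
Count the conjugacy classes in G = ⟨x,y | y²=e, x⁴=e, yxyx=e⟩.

The conjugacy classes (representative and size) are:
  [e] (size 1), [x] (size 2), [x²] (size 1), [x²y] (size 2), [x³y] (size 2).
Class equation: 1 + 2 + 1 + 2 + 2 = 8 = |G|. So G has 5 conjugacy classes.

Answer: 5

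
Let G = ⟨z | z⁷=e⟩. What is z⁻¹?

The order of z is 7 (smallest k with zᵏ = e), so z⁻¹ = z⁶ = z⁶.
Check: z · (z⁶) → z · z⁶ = e, giving e as required.

Answer: z⁶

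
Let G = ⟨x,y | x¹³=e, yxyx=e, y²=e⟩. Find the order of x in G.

Compute successive powers until reaching e:
  x¹ = x, x² = x², x³ = x³, x⁴ = x⁴, x⁵ = x⁵, x⁶ = x⁶, x⁷ = x⁷, x⁸ = x⁸, x⁹ = x⁹, x¹⁰ = x¹⁰, x¹¹ = x¹¹, x¹² = x¹², x¹³ = e.
The smallest positive k with xᵏ = e is 13.

Answer: 13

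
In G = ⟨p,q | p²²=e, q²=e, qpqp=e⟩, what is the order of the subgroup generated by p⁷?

|⟨p⁷⟩| equals the order of p⁷. Compute successive powers until reaching e:
  (p⁷)¹ = p⁷, (p⁷)² = p¹⁴, (p⁷)³ = p²¹, (p⁷)⁴ = p⁶, (p⁷)⁵ = p¹³, (p⁷)⁶ = p²⁰, (p⁷)⁷ = p⁵, (p⁷)⁸ = p¹², (p⁷)⁹ = p¹⁹, (p⁷)¹⁰ = p⁴, (p⁷)¹¹ = p¹¹, (p⁷)¹² = p¹⁸, (p⁷)¹³ = p³, (p⁷)¹⁴ = p¹⁰, (p⁷)¹⁵ = p¹⁷, (p⁷)¹⁶ = p², (p⁷)¹⁷ = p⁹, (p⁷)¹⁸ = p¹⁶, (p⁷)¹⁹ = p, (p⁷)²⁰ = p⁸, (p⁷)²¹ = p¹⁵, (p⁷)²² = e.
The smallest positive k with (p⁷)ᵏ = e is 22, so |⟨p⁷⟩| = 22.

Answer: 22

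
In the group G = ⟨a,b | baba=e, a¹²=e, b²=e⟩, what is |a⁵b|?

Compute successive powers until reaching e:
  (a⁵b)¹ = a⁵b, (a⁵b)² = e.
The smallest positive k with (a⁵b)ᵏ = e is 2.

Answer: 2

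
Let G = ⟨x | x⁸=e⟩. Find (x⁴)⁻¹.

The order of (x⁴) is 2 (smallest k with (x⁴)ᵏ = e), so (x⁴)⁻¹ = (x⁴)¹ = x⁴.
Check: (x⁴) · (x⁴) → (x⁴) · x⁴ = e, giving e as required.

Answer: x⁴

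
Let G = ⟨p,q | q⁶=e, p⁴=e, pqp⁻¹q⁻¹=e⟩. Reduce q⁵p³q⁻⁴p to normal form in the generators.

Multiply left to right, reducing at each step:
  (q⁵) · p³ = p³q⁵
  (p³q⁵) · q⁻⁴ = p³q
  (p³q) · p = q

Answer: q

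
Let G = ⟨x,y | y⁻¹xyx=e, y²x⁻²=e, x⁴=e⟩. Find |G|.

Enumerate words in the generators, reducing via the relations: the distinct elements are
  {e, x, y, xy, x², x³, y⁻¹, xy⁻¹}.
No further products give new elements, so |G| = 8.

Answer: 8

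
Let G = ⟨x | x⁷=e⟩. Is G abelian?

G has a single generator, so G is cyclic and hence abelian.

Answer: Yes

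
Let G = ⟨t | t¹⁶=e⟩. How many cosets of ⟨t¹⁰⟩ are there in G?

First find ord(t¹⁰) by computing successive powers:
  (t¹⁰)¹ = t¹⁰, (t¹⁰)² = t⁴, (t¹⁰)³ = t¹⁴, (t¹⁰)⁴ = t⁸, (t¹⁰)⁵ = t², (t¹⁰)⁶ = t¹², (t¹⁰)⁷ = t⁶, (t¹⁰)⁸ = e.
So |⟨t¹⁰⟩| = ord(t¹⁰) = 8. With |G| = 16, by Lagrange [G : ⟨t¹⁰⟩] = 16/8 = 2.

Answer: 2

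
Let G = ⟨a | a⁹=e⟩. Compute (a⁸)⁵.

Compute successive powers of (a⁸), reducing at each step:
  (a⁸)²: (a⁸) · a⁸ = a⁷
  (a⁸)³: (a⁷) · a⁸ = a⁶
  (a⁸)⁴: (a⁶) · a⁸ = a⁵
  (a⁸)⁵: (a⁵) · a⁸ = a⁴

Answer: a⁴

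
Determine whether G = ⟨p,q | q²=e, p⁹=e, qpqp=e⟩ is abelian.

p·q = pq but q·p = p⁸q, so p·q ≠ q·p and G is not abelian.

Answer: No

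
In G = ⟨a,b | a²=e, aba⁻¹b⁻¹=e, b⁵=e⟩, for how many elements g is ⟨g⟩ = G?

G is cyclic of order 10. An element generates G iff its order is 10, and a cyclic group of order 10 has exactly φ(10) = 4 such elements.

Answer: 4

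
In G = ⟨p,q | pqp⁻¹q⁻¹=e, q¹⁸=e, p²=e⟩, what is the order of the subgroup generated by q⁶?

|⟨q⁶⟩| equals the order of q⁶. Compute successive powers until reaching e:
  (q⁶)¹ = q⁶, (q⁶)² = q¹², (q⁶)³ = e.
The smallest positive k with (q⁶)ᵏ = e is 3, so |⟨q⁶⟩| = 3.

Answer: 3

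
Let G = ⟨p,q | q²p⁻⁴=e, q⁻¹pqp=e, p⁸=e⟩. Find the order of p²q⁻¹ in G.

Compute successive powers until reaching e:
  (p²q⁻¹)¹ = p²q⁻¹, (p²q⁻¹)² = p⁴, (p²q⁻¹)³ = p²q, (p²q⁻¹)⁴ = e.
The smallest positive k with (p²q⁻¹)ᵏ = e is 4.

Answer: 4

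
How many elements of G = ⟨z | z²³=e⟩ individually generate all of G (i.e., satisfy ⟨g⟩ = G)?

G is cyclic of order 23. An element generates G iff its order is 23, and a cyclic group of order 23 has exactly φ(23) = 22 such elements.

Answer: 22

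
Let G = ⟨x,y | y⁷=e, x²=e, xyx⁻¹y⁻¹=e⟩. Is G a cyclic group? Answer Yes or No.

|G| = 14. The element xy has order 14 (its powers give 14 distinct elements), so ⟨xy⟩ = G and G is cyclic.

Answer: Yes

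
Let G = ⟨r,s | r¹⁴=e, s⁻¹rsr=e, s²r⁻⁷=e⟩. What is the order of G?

Enumerate words in the generators, reducing via the relations: the distinct elements are
  {e, r, s, rs, r², r³, r⁴, r⁵, r⁶, r⁷, r⁸, r⁹, r²s, r³s, r¹², r¹³, r¹¹, r¹⁰, r⁴s, r⁵s, r⁶s, s⁻¹, rs⁻¹, r²s⁻¹, r³s⁻¹, r⁴s⁻¹, r⁵s⁻¹, r⁶s⁻¹}.
No further products give new elements, so |G| = 28.

Answer: 28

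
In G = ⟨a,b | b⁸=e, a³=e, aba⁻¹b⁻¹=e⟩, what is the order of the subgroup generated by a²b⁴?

|⟨a²b⁴⟩| equals the order of a²b⁴. Compute successive powers until reaching e:
  (a²b⁴)¹ = a²b⁴, (a²b⁴)² = a, (a²b⁴)³ = b⁴, (a²b⁴)⁴ = a², (a²b⁴)⁵ = ab⁴, (a²b⁴)⁶ = e.
The smallest positive k with (a²b⁴)ᵏ = e is 6, so |⟨a²b⁴⟩| = 6.

Answer: 6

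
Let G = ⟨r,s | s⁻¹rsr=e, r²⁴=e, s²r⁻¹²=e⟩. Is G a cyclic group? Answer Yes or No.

Every cyclic group is abelian. But r·s = rs while s·r = r¹¹s⁻¹, so r·s ≠ s·r and G is not abelian. Hence G is not cyclic.

Answer: No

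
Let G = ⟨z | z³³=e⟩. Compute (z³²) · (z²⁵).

Compute (z³²) · (z²⁵) by multiplying left to right and reducing via the relations at each step:
  (z³²) · z²⁵ = z²⁴

Answer: z²⁴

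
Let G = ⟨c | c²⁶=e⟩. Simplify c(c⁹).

Compute c · (c⁹) by multiplying left to right and reducing via the relations at each step:
  c · c⁹ = c¹⁰

Answer: c¹⁰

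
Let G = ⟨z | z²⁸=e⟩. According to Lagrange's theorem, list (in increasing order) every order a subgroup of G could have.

|G| = 28 = 2² · 7. By Lagrange's theorem the order of any subgroup divides 28; the divisors of 28 are 1, 2, 4, 7, 14, 28.

Answer: 1, 2, 4, 7, 14, 28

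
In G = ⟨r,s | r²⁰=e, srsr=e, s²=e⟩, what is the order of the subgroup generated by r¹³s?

|⟨r¹³s⟩| equals the order of r¹³s. Compute successive powers until reaching e:
  (r¹³s)¹ = r¹³s, (r¹³s)² = e.
The smallest positive k with (r¹³s)ᵏ = e is 2, so |⟨r¹³s⟩| = 2.

Answer: 2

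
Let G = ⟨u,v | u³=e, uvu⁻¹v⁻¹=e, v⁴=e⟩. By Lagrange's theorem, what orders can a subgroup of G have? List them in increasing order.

|G| = 12 = 2² · 3. By Lagrange's theorem the order of any subgroup divides 12; the divisors of 12 are 1, 2, 3, 4, 6, 12.

Answer: 1, 2, 3, 4, 6, 12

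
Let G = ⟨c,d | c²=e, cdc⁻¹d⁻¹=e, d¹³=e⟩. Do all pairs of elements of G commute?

Each pair of generators commutes: c·d = cd = d·c. Since the generators pairwise commute, every element of G commutes with every other, so G is abelian.

Answer: Yes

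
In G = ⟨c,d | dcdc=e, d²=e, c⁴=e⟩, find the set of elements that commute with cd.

⟨cd⟩ ⊆ C_G(cd) since powers of cd commute with cd; so |C_G(cd)| ≥ |⟨cd⟩| = 2.
By orbit–stabilizer, |C_G(cd)| = |G| / |conj. class of cd| = 8 / 2 = 4.
The 4 elements commuting with cd are {e, c², c³d, cd}.

Answer: {e, c², c³d, cd}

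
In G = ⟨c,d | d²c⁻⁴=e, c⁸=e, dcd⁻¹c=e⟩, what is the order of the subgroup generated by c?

|⟨c⟩| equals the order of c. Compute successive powers until reaching e:
  c¹ = c, c² = c², c³ = c³, c⁴ = c⁴, c⁵ = c⁵, c⁶ = c⁶, c⁷ = c⁷, c⁸ = e.
The smallest positive k with cᵏ = e is 8, so |⟨c⟩| = 8.

Answer: 8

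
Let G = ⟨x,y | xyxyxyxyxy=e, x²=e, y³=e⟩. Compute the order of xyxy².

Compute successive powers until reaching e:
  (xyxy²)¹ = xyxy², (xyxy²)² = xyxy²xyxy², (xyxy²)³ = yxy²xyxy²x, (xyxy²)⁴ = yxy²x, (xyxy²)⁵ = e.
The smallest positive k with (xyxy²)ᵏ = e is 5.

Answer: 5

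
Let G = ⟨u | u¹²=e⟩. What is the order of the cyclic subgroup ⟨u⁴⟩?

|⟨u⁴⟩| equals the order of u⁴. Compute successive powers until reaching e:
  (u⁴)¹ = u⁴, (u⁴)² = u⁸, (u⁴)³ = e.
The smallest positive k with (u⁴)ᵏ = e is 3, so |⟨u⁴⟩| = 3.

Answer: 3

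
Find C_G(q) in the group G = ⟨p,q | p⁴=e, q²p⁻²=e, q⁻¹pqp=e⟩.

⟨q⟩ ⊆ C_G(q) since powers of q commute with q; so |C_G(q)| ≥ |⟨q⟩| = 4.
By orbit–stabilizer, |C_G(q)| = |G| / |conj. class of q| = 8 / 2 = 4.
The 4 elements commuting with q are {e, p², q, q⁻¹}.

Answer: {e, p², q, q⁻¹}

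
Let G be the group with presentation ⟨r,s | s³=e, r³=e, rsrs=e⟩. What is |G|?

Enumerate words in the generators, reducing via the relations: the distinct elements are
  {e, r, s, rs, r², s², rs², r²s, sr², s²r, rs²r, r²s²}.
No further products give new elements, so |G| = 12.

Answer: 12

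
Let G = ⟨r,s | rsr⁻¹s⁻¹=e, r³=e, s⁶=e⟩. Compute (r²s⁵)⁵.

Compute successive powers of (r²s⁵), reducing at each step:
  (r²s⁵)²: (r²s⁵) · r² = rs⁵;   (rs⁵) · s⁵ = rs⁴
  (r²s⁵)³: (rs⁴) · r² = s⁴;   (s⁴) · s⁵ = s³
  (r²s⁵)⁴: (s³) · r² = r²s³;   (r²s³) · s⁵ = r²s²
  (r²s⁵)⁵: (r²s²) · r² = rs²;   (rs²) · s⁵ = rs

Answer: rs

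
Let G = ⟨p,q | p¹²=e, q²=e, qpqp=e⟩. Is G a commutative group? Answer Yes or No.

p·q = pq but q·p = p¹¹q, so p·q ≠ q·p and G is not abelian.

Answer: No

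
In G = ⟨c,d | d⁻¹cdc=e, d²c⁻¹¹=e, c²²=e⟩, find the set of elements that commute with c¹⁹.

⟨c¹⁹⟩ ⊆ C_G(c¹⁹) since powers of c¹⁹ commute with c¹⁹; so |C_G(c¹⁹)| ≥ |⟨c¹⁹⟩| = 22.
By orbit–stabilizer, |C_G(c¹⁹)| = |G| / |conj. class of c¹⁹| = 44 / 2 = 22.
The 22 elements commuting with c¹⁹ are {e, c, c², c³, c⁴, c⁵, c⁶, c⁷, c⁸, c⁹, c¹⁰, c¹¹, c¹², c¹³, c¹⁴, c¹⁵, c¹⁶, c¹⁷, c¹⁸, c¹⁹, c²⁰, c²¹}.

Answer: {e, c, c², c³, c⁴, c⁵, c⁶, c⁷, c⁸, c⁹, c¹⁰, c¹¹, c¹², c¹³, c¹⁴, c¹⁵, c¹⁶, c¹⁷, c¹⁸, c¹⁹, c²⁰, c²¹}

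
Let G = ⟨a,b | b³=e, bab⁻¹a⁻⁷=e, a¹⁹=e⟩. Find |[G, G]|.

G' = [G, G] is generated by all commutators. The generator-pair commutators are: [a, b] = a¹³.
The subgroup they normally generate is {e, a, a², a³, a⁴, a⁵, a⁶, a⁷, a⁸, a⁹, a¹⁰, a¹¹, a¹², a¹³, a¹⁴, a¹⁵, a¹⁶, a¹⁷, a¹⁸}, of order 19.
Check: |G/G'| = 57/19 = 3 is the order of the abelianisation.

Answer: 19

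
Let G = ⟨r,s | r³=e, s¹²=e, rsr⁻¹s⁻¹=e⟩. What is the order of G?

Enumerate words in the generators, reducing via the relations: the distinct elements are
  {e, r, s, rs, r², s², s³, s⁴, s⁵, s⁶, s⁷, s⁸, s⁹, rs², rs³, rs⁴, rs⁵, rs⁶, rs⁷, rs⁸, rs⁹, r²s, s¹¹, s¹⁰, rs¹¹, rs¹⁰, r²s², r²s³, r²s⁴, r²s⁵, r²s⁶, r²s⁷, r²s⁸, r²s⁹, r²s¹¹, r²s¹⁰}.
No further products give new elements, so |G| = 36.

Answer: 36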